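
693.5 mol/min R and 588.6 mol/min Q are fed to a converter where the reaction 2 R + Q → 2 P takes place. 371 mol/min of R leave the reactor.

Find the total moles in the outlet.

1120 mol/min

For R: n = n₀ − 2ξ → 371 = 693.5 − 2ξ, giving ξ = 161.2 mol/min.
Outlet amounts (n = n₀ + ν ξ):
  R: 693.5 − 2(161.2) = 371
  Q: 588.6 − 1(161.2) = 427.4
  P: 0 + 2(161.2) = 322.5
Total out = 371 + 427.4 + 322.5 = 1121 mol/min.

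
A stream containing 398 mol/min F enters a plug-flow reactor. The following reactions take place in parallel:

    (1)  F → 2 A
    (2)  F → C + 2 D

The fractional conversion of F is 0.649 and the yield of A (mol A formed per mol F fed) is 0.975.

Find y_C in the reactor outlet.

0.0892

Yield of A: 2ξ₁ / 398 = 0.975 → ξ₁ = 194 mol/min.
Conversion of F: 1ξ₁ + 1ξ₂ = 0.649 × 398 = 258.3 → ξ₂ = 64.28 mol/min.
Outlet amounts (n = n₀ + Σ ν·ξ):
  F: 398 − 1(194) − 1(64.28) = 139.7
  A: 0 + 2(194) = 388.1
  C: 0 + 1(64.28) = 64.28
  D: 0 + 2(64.28) = 128.6
Total out = 720.6 mol/min; y_C = 64.28 / 720.6 = 0.0892.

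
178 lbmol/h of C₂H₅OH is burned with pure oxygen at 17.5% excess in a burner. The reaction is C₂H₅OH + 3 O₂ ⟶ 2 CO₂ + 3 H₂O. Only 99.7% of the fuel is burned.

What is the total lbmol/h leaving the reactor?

983 lbmol/h

Stoichiometric O₂ = 3 × 178 = 534 lbmol/h; O₂ fed = 534 × 1.175 = 627.5 lbmol/h.
Fuel reacted = 0.997 × 178 → ξ = 177.5 lbmol/h.
Outlet (n = n₀ + ν ξ):
  C₂H₅OH: 178 − 1(177.5) = 0.534
  O₂: 627.5 − 3(177.5) = 95.05
  CO₂: 0 + 2(177.5) = 354.9
  H₂O: 0 + 3(177.5) = 532.4
Total out = 0.534 + 95.05 + 354.9 + 532.4 = 982.9 lbmol/h.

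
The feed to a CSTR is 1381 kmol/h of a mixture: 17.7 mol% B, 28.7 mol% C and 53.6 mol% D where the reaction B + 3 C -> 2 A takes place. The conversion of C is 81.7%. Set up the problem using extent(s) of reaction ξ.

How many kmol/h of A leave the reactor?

C reacted = 0.817 × 396.3 = 323.8 kmol/h; ν_C = −3, so ξ = 323.8/3 = 107.9 kmol/h.
Outlet amounts (n = n₀ + ν ξ):
  B: 244.4 − 1(107.9) = 136.5
  C: 396.3 − 3(107.9) = 72.53
  A: 0 + 2(107.9) = 215.9
  D: 740.2 (inert)

216 kmol/h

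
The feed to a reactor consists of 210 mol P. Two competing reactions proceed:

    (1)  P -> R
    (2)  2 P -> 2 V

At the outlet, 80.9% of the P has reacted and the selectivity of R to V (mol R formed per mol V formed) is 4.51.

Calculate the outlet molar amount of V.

Conversion of P: P consumed = 0.809 × 210 = 169.9 mol = 1ξ₁ + 2ξ₂.
Selectivity: 1ξ₁ / (2ξ₂) = 4.51 → ξ₁ = 9.02 ξ₂.
Substitute: (1·9.02 + 2) ξ₂ = 169.9 → ξ₂ = 15.42 mol, ξ₁ = 139.1 mol.
Outlet amounts (n = n₀ + Σ ν·ξ):
  P: 210 − 1(139.1) − 2(15.42) = 40.11
  R: 0 + 1(139.1) = 139.1
  V: 0 + 2(15.42) = 30.83

30.8 mol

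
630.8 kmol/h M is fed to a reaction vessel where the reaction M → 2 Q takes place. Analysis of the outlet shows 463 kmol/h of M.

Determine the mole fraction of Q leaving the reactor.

For M: n = n₀ − 1ξ → 463 = 630.8 − 1ξ, giving ξ = 167.8 kmol/h.
Outlet amounts (n = n₀ + ν ξ):
  M: 630.8 − 1(167.8) = 463
  Q: 0 + 2(167.8) = 335.6
Total out = 798.6 kmol/h; y_Q = 335.6 / 798.6 = 0.4202.

0.42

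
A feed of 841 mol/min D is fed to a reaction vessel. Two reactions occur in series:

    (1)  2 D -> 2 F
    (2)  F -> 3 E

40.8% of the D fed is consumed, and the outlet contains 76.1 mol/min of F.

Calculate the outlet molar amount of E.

Conversion of D: D consumed = 2ξ₁ = 0.408 × 841 → ξ₁ = 171.6 mol/min.
F balance: n_F = 0 + 2ξ₁ − 1ξ₂ = 76.1 → ξ₂ = (2·171.6 − 76.1)/1 = 267 mol/min.
Outlet amounts (n = n₀ + Σ ν·ξ):
  D: 841 − 2(171.6) = 497.9
  F: 0 + 2(171.6) − 1(267) = 76.1
  E: 0 + 3(267) = 801.1

801 mol/min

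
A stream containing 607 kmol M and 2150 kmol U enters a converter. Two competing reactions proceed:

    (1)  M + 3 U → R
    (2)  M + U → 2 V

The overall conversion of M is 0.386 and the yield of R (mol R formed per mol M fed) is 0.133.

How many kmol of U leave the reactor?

1750 kmol

Yield of R: 1ξ₁ / 607 = 0.133 → ξ₁ = 80.73 kmol.
Conversion of M: 1ξ₁ + 1ξ₂ = 0.386 × 607 = 234.3 → ξ₂ = 153.6 kmol.
Outlet amounts (n = n₀ + Σ ν·ξ):
  M: 607 − 1(80.73) − 1(153.6) = 372.7
  U: 2150 − 3(80.73) − 1(153.6) = 1754
  R: 0 + 1(80.73) = 80.73
  V: 0 + 2(153.6) = 307.1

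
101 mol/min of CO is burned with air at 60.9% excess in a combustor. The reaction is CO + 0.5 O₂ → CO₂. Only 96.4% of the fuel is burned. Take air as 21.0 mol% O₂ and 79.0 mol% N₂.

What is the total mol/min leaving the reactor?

439 mol/min

Stoichiometric O₂ = 0.5 × 101 = 50.5 mol/min; O₂ fed = 50.5 × 1.609 = 81.25 mol/min.
N₂ fed = 81.25 × 79/21 = 305.7 mol/min.
Fuel reacted = 0.964 × 101 → ξ = 97.36 mol/min.
Outlet (n = n₀ + ν ξ):
  CO: 101 − 1(97.36) = 3.636
  O₂: 81.25 − 0.5(97.36) = 32.57
  N₂: 305.7 (inert)
  CO₂: 0 + 1(97.36) = 97.36
Total out = 3.636 + 32.57 + 305.7 + 97.36 = 439.2 mol/min.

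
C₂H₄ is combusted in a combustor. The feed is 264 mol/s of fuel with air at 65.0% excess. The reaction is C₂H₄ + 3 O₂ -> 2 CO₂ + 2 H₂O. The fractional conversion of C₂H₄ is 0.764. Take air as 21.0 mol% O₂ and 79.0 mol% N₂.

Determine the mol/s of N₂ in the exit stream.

Stoichiometric O₂ = 3 × 264 = 792 mol/s; O₂ fed = 792 × 1.650 = 1307 mol/s.
N₂ fed = 1307 × 79/21 = 4916 mol/s.
Fuel reacted = 0.764 × 264 → ξ = 201.7 mol/s.
Outlet (n = n₀ + ν ξ):
  C₂H₄: 264 − 1(201.7) = 62.3
  O₂: 1307 − 3(201.7) = 701.7
  N₂: 4916 (inert)
  CO₂: 0 + 2(201.7) = 403.4
  H₂O: 0 + 2(201.7) = 403.4

4920 mol/s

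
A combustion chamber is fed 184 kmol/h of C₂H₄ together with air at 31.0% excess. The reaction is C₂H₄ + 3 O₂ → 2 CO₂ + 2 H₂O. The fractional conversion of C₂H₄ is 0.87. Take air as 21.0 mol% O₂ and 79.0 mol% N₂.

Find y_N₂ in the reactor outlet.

0.75

Stoichiometric O₂ = 3 × 184 = 552 kmol/h; O₂ fed = 552 × 1.310 = 723.1 kmol/h.
N₂ fed = 723.1 × 79/21 = 2720 kmol/h.
Fuel reacted = 0.87 × 184 → ξ = 160.1 kmol/h.
Outlet (n = n₀ + ν ξ):
  C₂H₄: 184 − 1(160.1) = 23.92
  O₂: 723.1 − 3(160.1) = 242.9
  N₂: 2720 (inert)
  CO₂: 0 + 2(160.1) = 320.2
  H₂O: 0 + 2(160.1) = 320.2
Total out = 3627 kmol/h; y_N₂ = 2720 / 3627 = 0.7499.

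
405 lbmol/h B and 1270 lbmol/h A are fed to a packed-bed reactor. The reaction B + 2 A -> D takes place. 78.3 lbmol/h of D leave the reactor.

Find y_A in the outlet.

0.733

For D: n = n₀ + 1ξ → 78.3 = 0 + 1ξ, giving ξ = 78.3 lbmol/h.
Outlet amounts (n = n₀ + ν ξ):
  B: 405 − 1(78.3) = 326.7
  A: 1270 − 2(78.3) = 1113
  D: 0 + 1(78.3) = 78.3
Total out = 1518 lbmol/h; y_A = 1113 / 1518 = 0.7333.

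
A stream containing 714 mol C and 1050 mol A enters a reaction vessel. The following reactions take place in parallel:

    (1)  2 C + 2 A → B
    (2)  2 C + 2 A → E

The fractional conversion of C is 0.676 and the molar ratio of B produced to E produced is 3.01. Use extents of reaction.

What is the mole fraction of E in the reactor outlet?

0.0579

Conversion of C: C consumed = 0.676 × 714 = 482.7 mol = 2ξ₁ + 2ξ₂.
Selectivity: 1ξ₁ / (1ξ₂) = 3.01 → ξ₁ = 3.01 ξ₂.
Substitute: (2·3.01 + 2) ξ₂ = 482.7 → ξ₂ = 60.18 mol, ξ₁ = 181.1 mol.
Outlet amounts (n = n₀ + Σ ν·ξ):
  C: 714 − 2(181.1) − 2(60.18) = 231.3
  A: 1050 − 2(181.1) − 2(60.18) = 567.3
  B: 0 + 1(181.1) = 181.1
  E: 0 + 1(60.18) = 60.18
Total out = 1040 mol; y_E = 60.18 / 1040 = 0.05787.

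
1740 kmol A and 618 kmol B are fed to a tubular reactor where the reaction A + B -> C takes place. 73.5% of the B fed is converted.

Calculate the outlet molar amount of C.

B reacted = 0.735 × 618 = 454.2 kmol; ν_B = −1, so ξ = 454.2/1 = 454.2 kmol.
Outlet amounts (n = n₀ + ν ξ):
  A: 1740 − 1(454.2) = 1286
  B: 618 − 1(454.2) = 163.8
  C: 0 + 1(454.2) = 454.2

454 kmol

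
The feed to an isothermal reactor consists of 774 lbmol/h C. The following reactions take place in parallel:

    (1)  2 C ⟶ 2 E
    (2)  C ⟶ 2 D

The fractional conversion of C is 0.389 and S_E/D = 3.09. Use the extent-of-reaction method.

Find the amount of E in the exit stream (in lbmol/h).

Conversion of C: C consumed = 0.389 × 774 = 301.1 lbmol/h = 2ξ₁ + 1ξ₂.
Selectivity: 2ξ₁ / (2ξ₂) = 3.09 → ξ₁ = 3.09 ξ₂.
Substitute: (2·3.09 + 1) ξ₂ = 301.1 → ξ₂ = 41.93 lbmol/h, ξ₁ = 129.6 lbmol/h.
Outlet amounts (n = n₀ + Σ ν·ξ):
  C: 774 − 2(129.6) − 1(41.93) = 472.9
  E: 0 + 2(129.6) = 259.2
  D: 0 + 2(41.93) = 83.87

259 lbmol/h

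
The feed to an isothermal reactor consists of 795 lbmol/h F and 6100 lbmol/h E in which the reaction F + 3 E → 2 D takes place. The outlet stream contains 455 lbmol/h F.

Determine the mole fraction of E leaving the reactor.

0.817

For F: n = n₀ − 1ξ → 455 = 795 − 1ξ, giving ξ = 340 lbmol/h.
Outlet amounts (n = n₀ + ν ξ):
  F: 795 − 1(340) = 455
  E: 6100 − 3(340) = 5080
  D: 0 + 2(340) = 680
Total out = 6215 lbmol/h; y_E = 5080 / 6215 = 0.8174.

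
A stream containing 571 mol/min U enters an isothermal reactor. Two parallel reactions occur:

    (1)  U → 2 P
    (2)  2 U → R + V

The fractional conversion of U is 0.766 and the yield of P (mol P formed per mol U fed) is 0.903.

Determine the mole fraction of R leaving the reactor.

0.108

Yield of P: 2ξ₁ / 571 = 0.903 → ξ₁ = 257.8 mol/min.
Conversion of U: 1ξ₁ + 2ξ₂ = 0.766 × 571 = 437.4 → ξ₂ = 89.79 mol/min.
Outlet amounts (n = n₀ + Σ ν·ξ):
  U: 571 − 1(257.8) − 2(89.79) = 133.6
  P: 0 + 2(257.8) = 515.6
  R: 0 + 1(89.79) = 89.79
  V: 0 + 1(89.79) = 89.79
Total out = 828.8 mol/min; y_R = 89.79 / 828.8 = 0.1083.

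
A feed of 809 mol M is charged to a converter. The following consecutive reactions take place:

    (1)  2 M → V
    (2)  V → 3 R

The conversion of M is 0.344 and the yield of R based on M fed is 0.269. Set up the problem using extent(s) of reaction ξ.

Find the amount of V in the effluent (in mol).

Conversion of M: M consumed = 2ξ₁ = 0.344 × 809 → ξ₁ = 139.1 mol.
Yield of R: 3ξ₂ / 809 = 0.269 → ξ₂ = 72.54 mol.
Outlet amounts (n = n₀ + Σ ν·ξ):
  M: 809 − 2(139.1) = 530.7
  V: 0 + 1(139.1) − 1(72.54) = 66.61
  R: 0 + 3(72.54) = 217.6

66.6 mol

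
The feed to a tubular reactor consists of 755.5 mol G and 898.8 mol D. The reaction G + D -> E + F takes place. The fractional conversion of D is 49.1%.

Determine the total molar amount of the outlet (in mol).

D reacted = 0.491 × 898.8 = 441.3 mol; ν_D = −1, so ξ = 441.3/1 = 441.3 mol.
Outlet amounts (n = n₀ + ν ξ):
  G: 755.5 − 1(441.3) = 314.2
  D: 898.8 − 1(441.3) = 457.5
  E: 0 + 1(441.3) = 441.3
  F: 0 + 1(441.3) = 441.3
Total out = 314.2 + 457.5 + 441.3 + 441.3 = 1654 mol.

1650 mol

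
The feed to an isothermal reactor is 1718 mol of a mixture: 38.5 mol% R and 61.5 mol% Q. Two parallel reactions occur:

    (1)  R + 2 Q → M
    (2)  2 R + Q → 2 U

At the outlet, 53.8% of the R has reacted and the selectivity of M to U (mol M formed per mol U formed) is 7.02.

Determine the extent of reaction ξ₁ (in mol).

Conversion of R: R consumed = 0.538 × 661.4 = 355.8 mol = 1ξ₁ + 2ξ₂.
Selectivity: 1ξ₁ / (2ξ₂) = 7.02 → ξ₁ = 14.04 ξ₂.
Substitute: (1·14.04 + 2) ξ₂ = 355.8 → ξ₂ = 22.19 mol, ξ₁ = 311.5 mol.
Outlet amounts (n = n₀ + Σ ν·ξ):
  R: 661.4 − 1(311.5) − 2(22.19) = 305.6
  Q: 1057 − 2(311.5) − 1(22.19) = 411.4
  M: 0 + 1(311.5) = 311.5
  U: 0 + 2(22.19) = 44.37

ξ₁ = 311 mol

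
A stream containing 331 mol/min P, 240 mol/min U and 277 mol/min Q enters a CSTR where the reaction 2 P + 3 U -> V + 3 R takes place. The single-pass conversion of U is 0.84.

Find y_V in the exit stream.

U reacted = 0.84 × 240 = 201.6 mol/min; ν_U = −3, so ξ = 201.6/3 = 67.2 mol/min.
Outlet amounts (n = n₀ + ν ξ):
  P: 331 − 2(67.2) = 196.6
  U: 240 − 3(67.2) = 38.4
  V: 0 + 1(67.2) = 67.2
  R: 0 + 3(67.2) = 201.6
  Q: 277 (inert)
Total out = 780.8 mol/min; y_V = 67.2 / 780.8 = 0.08607.

0.0861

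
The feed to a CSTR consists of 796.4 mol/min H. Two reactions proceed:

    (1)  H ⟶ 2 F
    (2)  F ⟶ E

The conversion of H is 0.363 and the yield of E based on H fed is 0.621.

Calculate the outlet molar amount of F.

Conversion of H: H consumed = 1ξ₁ = 0.363 × 796.4 → ξ₁ = 289.1 mol/min.
Yield of E: 1ξ₂ / 796.4 = 0.621 → ξ₂ = 494.6 mol/min.
Outlet amounts (n = n₀ + Σ ν·ξ):
  H: 796.4 − 1(289.1) = 507.3
  F: 0 + 2(289.1) − 1(494.6) = 83.62
  E: 0 + 1(494.6) = 494.6

83.6 mol/min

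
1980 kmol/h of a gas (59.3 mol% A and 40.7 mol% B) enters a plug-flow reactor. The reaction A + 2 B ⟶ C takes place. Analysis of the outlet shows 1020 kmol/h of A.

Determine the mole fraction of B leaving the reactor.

0.298

For A: n = n₀ − 1ξ → 1020 = 1174 − 1ξ, giving ξ = 154.1 kmol/h.
Outlet amounts (n = n₀ + ν ξ):
  A: 1174 − 1(154.1) = 1020
  B: 805.9 − 2(154.1) = 497.6
  C: 0 + 1(154.1) = 154.1
Total out = 1672 kmol/h; y_B = 497.6 / 1672 = 0.2976.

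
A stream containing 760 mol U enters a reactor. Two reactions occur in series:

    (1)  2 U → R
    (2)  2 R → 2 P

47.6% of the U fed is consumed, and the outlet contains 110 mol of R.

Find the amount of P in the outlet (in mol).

Conversion of U: U consumed = 2ξ₁ = 0.476 × 760 → ξ₁ = 180.9 mol.
R balance: n_R = 0 + 1ξ₁ − 2ξ₂ = 110 → ξ₂ = (1·180.9 − 110)/2 = 35.44 mol.
Outlet amounts (n = n₀ + Σ ν·ξ):
  U: 760 − 2(180.9) = 398.2
  R: 0 + 1(180.9) − 2(35.44) = 110
  P: 0 + 2(35.44) = 70.88

70.9 mol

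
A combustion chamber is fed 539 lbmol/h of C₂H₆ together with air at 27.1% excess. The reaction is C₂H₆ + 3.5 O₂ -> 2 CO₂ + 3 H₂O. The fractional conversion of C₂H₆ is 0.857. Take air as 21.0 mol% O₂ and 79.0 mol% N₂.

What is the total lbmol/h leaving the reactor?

12200 lbmol/h

Stoichiometric O₂ = 3.5 × 539 = 1886 lbmol/h; O₂ fed = 1886 × 1.271 = 2398 lbmol/h.
N₂ fed = 2398 × 79/21 = 9020 lbmol/h.
Fuel reacted = 0.857 × 539 → ξ = 461.9 lbmol/h.
Outlet (n = n₀ + ν ξ):
  C₂H₆: 539 − 1(461.9) = 77.08
  O₂: 2398 − 3.5(461.9) = 781
  N₂: 9020 (inert)
  CO₂: 0 + 2(461.9) = 923.8
  H₂O: 0 + 3(461.9) = 1386
Total out = 77.08 + 781 + 9020 + 923.8 + 1386 = 12190 lbmol/h.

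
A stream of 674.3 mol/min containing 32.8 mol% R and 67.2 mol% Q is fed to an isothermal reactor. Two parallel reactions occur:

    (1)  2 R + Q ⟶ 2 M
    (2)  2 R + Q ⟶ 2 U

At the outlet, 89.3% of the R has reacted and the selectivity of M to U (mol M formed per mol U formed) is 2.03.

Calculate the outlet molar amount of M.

Conversion of R: R consumed = 0.893 × 221.2 = 197.5 mol/min = 2ξ₁ + 2ξ₂.
Selectivity: 2ξ₁ / (2ξ₂) = 2.03 → ξ₁ = 2.03 ξ₂.
Substitute: (2·2.03 + 2) ξ₂ = 197.5 → ξ₂ = 32.59 mol/min, ξ₁ = 66.16 mol/min.
Outlet amounts (n = n₀ + Σ ν·ξ):
  R: 221.2 − 2(66.16) − 2(32.59) = 23.67
  Q: 453.1 − 1(66.16) − 1(32.59) = 354.4
  M: 0 + 2(66.16) = 132.3
  U: 0 + 2(32.59) = 65.18

132 mol/min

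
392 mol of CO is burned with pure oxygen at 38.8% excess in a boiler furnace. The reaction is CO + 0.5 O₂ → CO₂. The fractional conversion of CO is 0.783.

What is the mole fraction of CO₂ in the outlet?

0.601

Stoichiometric O₂ = 0.5 × 392 = 196 mol; O₂ fed = 196 × 1.388 = 272 mol.
Fuel reacted = 0.783 × 392 → ξ = 306.9 mol.
Outlet (n = n₀ + ν ξ):
  CO: 392 − 1(306.9) = 85.06
  O₂: 272 − 0.5(306.9) = 118.6
  CO₂: 0 + 1(306.9) = 306.9
Total out = 510.6 mol; y_CO₂ = 306.9 / 510.6 = 0.6012.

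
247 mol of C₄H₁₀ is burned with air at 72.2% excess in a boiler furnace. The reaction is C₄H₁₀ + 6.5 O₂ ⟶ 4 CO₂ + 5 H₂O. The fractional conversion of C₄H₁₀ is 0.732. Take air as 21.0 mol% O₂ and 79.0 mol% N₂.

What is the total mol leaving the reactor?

13700 mol

Stoichiometric O₂ = 6.5 × 247 = 1606 mol; O₂ fed = 1606 × 1.722 = 2765 mol.
N₂ fed = 2765 × 79/21 = 10400 mol.
Fuel reacted = 0.732 × 247 → ξ = 180.8 mol.
Outlet (n = n₀ + ν ξ):
  C₄H₁₀: 247 − 1(180.8) = 66.2
  O₂: 2765 − 6.5(180.8) = 1589
  N₂: 10400 (inert)
  CO₂: 0 + 4(180.8) = 723.2
  H₂O: 0 + 5(180.8) = 904
Total out = 66.2 + 1589 + 10400 + 723.2 + 904 = 13680 mol.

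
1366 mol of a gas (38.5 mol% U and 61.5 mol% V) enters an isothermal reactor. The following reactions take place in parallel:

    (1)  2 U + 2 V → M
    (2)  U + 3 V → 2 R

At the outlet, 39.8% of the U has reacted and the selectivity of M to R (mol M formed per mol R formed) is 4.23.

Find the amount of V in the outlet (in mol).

Conversion of U: U consumed = 0.398 × 525.9 = 209.3 mol = 2ξ₁ + 1ξ₂.
Selectivity: 1ξ₁ / (2ξ₂) = 4.23 → ξ₁ = 8.46 ξ₂.
Substitute: (2·8.46 + 1) ξ₂ = 209.3 → ξ₂ = 11.68 mol, ξ₁ = 98.82 mol.
Outlet amounts (n = n₀ + Σ ν·ξ):
  U: 525.9 − 2(98.82) − 1(11.68) = 316.6
  V: 840.1 − 2(98.82) − 3(11.68) = 607.4
  M: 0 + 1(98.82) = 98.82
  R: 0 + 2(11.68) = 23.36

607 mol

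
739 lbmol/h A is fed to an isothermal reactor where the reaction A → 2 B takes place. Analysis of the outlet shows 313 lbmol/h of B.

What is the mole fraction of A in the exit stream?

0.65

For B: n = n₀ + 2ξ → 313 = 0 + 2ξ, giving ξ = 156.5 lbmol/h.
Outlet amounts (n = n₀ + ν ξ):
  A: 739 − 1(156.5) = 582.5
  B: 0 + 2(156.5) = 313
Total out = 895.5 lbmol/h; y_A = 582.5 / 895.5 = 0.6505.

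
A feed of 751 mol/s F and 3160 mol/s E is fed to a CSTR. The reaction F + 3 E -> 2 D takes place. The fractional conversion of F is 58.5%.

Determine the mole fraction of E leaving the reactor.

0.607

F reacted = 0.585 × 751 = 439.3 mol/s; ν_F = −1, so ξ = 439.3/1 = 439.3 mol/s.
Outlet amounts (n = n₀ + ν ξ):
  F: 751 − 1(439.3) = 311.7
  E: 3160 − 3(439.3) = 1842
  D: 0 + 2(439.3) = 878.7
Total out = 3032 mol/s; y_E = 1842 / 3032 = 0.6075.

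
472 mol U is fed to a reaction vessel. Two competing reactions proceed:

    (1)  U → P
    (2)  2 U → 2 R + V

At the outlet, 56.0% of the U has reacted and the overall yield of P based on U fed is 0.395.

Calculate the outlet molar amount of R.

77.9 mol

Yield of P: 1ξ₁ / 472 = 0.395 → ξ₁ = 186.4 mol.
Conversion of U: 1ξ₁ + 2ξ₂ = 0.56 × 472 = 264.3 → ξ₂ = 38.94 mol.
Outlet amounts (n = n₀ + Σ ν·ξ):
  U: 472 − 1(186.4) − 2(38.94) = 207.7
  P: 0 + 1(186.4) = 186.4
  R: 0 + 2(38.94) = 77.88
  V: 0 + 1(38.94) = 38.94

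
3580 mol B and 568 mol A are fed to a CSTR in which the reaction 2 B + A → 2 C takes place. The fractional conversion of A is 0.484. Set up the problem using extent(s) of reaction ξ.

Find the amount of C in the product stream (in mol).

550 mol

A reacted = 0.484 × 568 = 274.9 mol; ν_A = −1, so ξ = 274.9/1 = 274.9 mol.
Outlet amounts (n = n₀ + ν ξ):
  B: 3580 − 2(274.9) = 3030
  A: 568 − 1(274.9) = 293.1
  C: 0 + 2(274.9) = 549.8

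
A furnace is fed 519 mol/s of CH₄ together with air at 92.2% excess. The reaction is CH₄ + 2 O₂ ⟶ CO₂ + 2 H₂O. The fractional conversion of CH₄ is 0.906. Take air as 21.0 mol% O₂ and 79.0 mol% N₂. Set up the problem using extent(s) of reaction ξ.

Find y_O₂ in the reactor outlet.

0.105

Stoichiometric O₂ = 2 × 519 = 1038 mol/s; O₂ fed = 1038 × 1.922 = 1995 mol/s.
N₂ fed = 1995 × 79/21 = 7505 mol/s.
Fuel reacted = 0.906 × 519 → ξ = 470.2 mol/s.
Outlet (n = n₀ + ν ξ):
  CH₄: 519 − 1(470.2) = 48.79
  O₂: 1995 − 2(470.2) = 1055
  N₂: 7505 (inert)
  CO₂: 0 + 1(470.2) = 470.2
  H₂O: 0 + 2(470.2) = 940.4
Total out = 10020 mol/s; y_O₂ = 1055 / 10020 = 0.1053.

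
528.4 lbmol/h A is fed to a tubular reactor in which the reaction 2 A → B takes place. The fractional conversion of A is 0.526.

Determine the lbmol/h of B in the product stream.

139 lbmol/h

A reacted = 0.526 × 528.4 = 277.9 lbmol/h; ν_A = −2, so ξ = 277.9/2 = 139 lbmol/h.
Outlet amounts (n = n₀ + ν ξ):
  A: 528.4 − 2(139) = 250.5
  B: 0 + 1(139) = 139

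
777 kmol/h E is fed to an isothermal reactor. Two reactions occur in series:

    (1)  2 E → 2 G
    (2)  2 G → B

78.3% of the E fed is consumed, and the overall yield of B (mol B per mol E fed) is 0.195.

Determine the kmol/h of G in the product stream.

Conversion of E: E consumed = 2ξ₁ = 0.783 × 777 → ξ₁ = 304.2 kmol/h.
Yield of B: 1ξ₂ / 777 = 0.195 → ξ₂ = 151.5 kmol/h.
Outlet amounts (n = n₀ + Σ ν·ξ):
  E: 777 − 2(304.2) = 168.6
  G: 0 + 2(304.2) − 2(151.5) = 305.4
  B: 0 + 1(151.5) = 151.5

305 kmol/h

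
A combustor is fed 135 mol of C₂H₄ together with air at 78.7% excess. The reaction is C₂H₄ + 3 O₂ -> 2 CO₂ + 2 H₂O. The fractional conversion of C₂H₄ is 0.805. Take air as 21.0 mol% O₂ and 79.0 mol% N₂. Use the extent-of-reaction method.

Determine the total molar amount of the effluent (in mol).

Stoichiometric O₂ = 3 × 135 = 405 mol; O₂ fed = 405 × 1.787 = 723.7 mol.
N₂ fed = 723.7 × 79/21 = 2723 mol.
Fuel reacted = 0.805 × 135 → ξ = 108.7 mol.
Outlet (n = n₀ + ν ξ):
  C₂H₄: 135 − 1(108.7) = 26.32
  O₂: 723.7 − 3(108.7) = 397.7
  N₂: 2723 (inert)
  CO₂: 0 + 2(108.7) = 217.4
  H₂O: 0 + 2(108.7) = 217.4
Total out = 26.32 + 397.7 + 2723 + 217.4 + 217.4 = 3581 mol.

3580 mol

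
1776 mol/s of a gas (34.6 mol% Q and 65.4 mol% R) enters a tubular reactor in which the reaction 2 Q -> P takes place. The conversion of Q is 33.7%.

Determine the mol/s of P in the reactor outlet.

Q reacted = 0.337 × 614.5 = 207.1 mol/s; ν_Q = −2, so ξ = 207.1/2 = 103.5 mol/s.
Outlet amounts (n = n₀ + ν ξ):
  Q: 614.5 − 2(103.5) = 407.4
  P: 0 + 1(103.5) = 103.5
  R: 1162 (inert)

104 mol/s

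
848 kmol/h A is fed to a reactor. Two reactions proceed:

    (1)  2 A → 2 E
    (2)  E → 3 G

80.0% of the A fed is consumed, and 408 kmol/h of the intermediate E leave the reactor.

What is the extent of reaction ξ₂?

Conversion of A: A consumed = 2ξ₁ = 0.8 × 848 → ξ₁ = 339.2 kmol/h.
E balance: n_E = 0 + 2ξ₁ − 1ξ₂ = 408 → ξ₂ = (2·339.2 − 408)/1 = 270.4 kmol/h.
Outlet amounts (n = n₀ + Σ ν·ξ):
  A: 848 − 2(339.2) = 169.6
  E: 0 + 2(339.2) − 1(270.4) = 408
  G: 0 + 3(270.4) = 811.2

ξ₂ = 270 kmol/h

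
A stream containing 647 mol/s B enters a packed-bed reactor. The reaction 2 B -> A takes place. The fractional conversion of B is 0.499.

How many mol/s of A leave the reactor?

161 mol/s

B reacted = 0.499 × 647 = 322.9 mol/s; ν_B = −2, so ξ = 322.9/2 = 161.4 mol/s.
Outlet amounts (n = n₀ + ν ξ):
  B: 647 − 2(161.4) = 324.1
  A: 0 + 1(161.4) = 161.4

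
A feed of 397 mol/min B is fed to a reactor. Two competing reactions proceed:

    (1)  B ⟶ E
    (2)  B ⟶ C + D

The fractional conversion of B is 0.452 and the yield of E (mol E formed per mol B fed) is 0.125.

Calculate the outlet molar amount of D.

130 mol/min

Yield of E: 1ξ₁ / 397 = 0.125 → ξ₁ = 49.62 mol/min.
Conversion of B: 1ξ₁ + 1ξ₂ = 0.452 × 397 = 179.4 → ξ₂ = 129.8 mol/min.
Outlet amounts (n = n₀ + Σ ν·ξ):
  B: 397 − 1(49.62) − 1(129.8) = 217.6
  E: 0 + 1(49.62) = 49.62
  C: 0 + 1(129.8) = 129.8
  D: 0 + 1(129.8) = 129.8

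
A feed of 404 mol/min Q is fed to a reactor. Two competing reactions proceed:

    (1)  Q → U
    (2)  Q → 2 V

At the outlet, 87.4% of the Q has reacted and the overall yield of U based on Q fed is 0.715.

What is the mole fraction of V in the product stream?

0.274

Yield of U: 1ξ₁ / 404 = 0.715 → ξ₁ = 288.9 mol/min.
Conversion of Q: 1ξ₁ + 1ξ₂ = 0.874 × 404 = 353.1 → ξ₂ = 64.24 mol/min.
Outlet amounts (n = n₀ + Σ ν·ξ):
  Q: 404 − 1(288.9) − 1(64.24) = 50.9
  U: 0 + 1(288.9) = 288.9
  V: 0 + 2(64.24) = 128.5
Total out = 468.2 mol/min; y_V = 128.5 / 468.2 = 0.2744.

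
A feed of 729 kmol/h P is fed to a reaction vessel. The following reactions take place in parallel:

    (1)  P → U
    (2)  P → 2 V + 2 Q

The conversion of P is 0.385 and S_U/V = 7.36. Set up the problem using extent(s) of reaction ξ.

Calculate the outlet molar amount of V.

35.7 kmol/h

Conversion of P: P consumed = 0.385 × 729 = 280.7 kmol/h = 1ξ₁ + 1ξ₂.
Selectivity: 1ξ₁ / (2ξ₂) = 7.36 → ξ₁ = 14.72 ξ₂.
Substitute: (1·14.72 + 1) ξ₂ = 280.7 → ξ₂ = 17.85 kmol/h, ξ₁ = 262.8 kmol/h.
Outlet amounts (n = n₀ + Σ ν·ξ):
  P: 729 − 1(262.8) − 1(17.85) = 448.3
  U: 0 + 1(262.8) = 262.8
  V: 0 + 2(17.85) = 35.71
  Q: 0 + 2(17.85) = 35.71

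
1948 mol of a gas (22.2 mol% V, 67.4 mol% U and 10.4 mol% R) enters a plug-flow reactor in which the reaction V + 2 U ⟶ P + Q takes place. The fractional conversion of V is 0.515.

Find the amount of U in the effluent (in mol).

868 mol

V reacted = 0.515 × 432.5 = 222.7 mol; ν_V = −1, so ξ = 222.7/1 = 222.7 mol.
Outlet amounts (n = n₀ + ν ξ):
  V: 432.5 − 1(222.7) = 209.7
  U: 1313 − 2(222.7) = 867.5
  P: 0 + 1(222.7) = 222.7
  Q: 0 + 1(222.7) = 222.7
  R: 202.6 (inert)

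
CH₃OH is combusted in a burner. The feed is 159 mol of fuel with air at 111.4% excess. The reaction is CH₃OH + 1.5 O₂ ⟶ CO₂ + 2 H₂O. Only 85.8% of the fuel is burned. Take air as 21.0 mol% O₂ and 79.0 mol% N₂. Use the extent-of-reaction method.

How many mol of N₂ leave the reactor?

Stoichiometric O₂ = 1.5 × 159 = 238.5 mol; O₂ fed = 238.5 × 2.114 = 504.2 mol.
N₂ fed = 504.2 × 79/21 = 1897 mol.
Fuel reacted = 0.858 × 159 → ξ = 136.4 mol.
Outlet (n = n₀ + ν ξ):
  CH₃OH: 159 − 1(136.4) = 22.58
  O₂: 504.2 − 1.5(136.4) = 299.6
  N₂: 1897 (inert)
  CO₂: 0 + 1(136.4) = 136.4
  H₂O: 0 + 2(136.4) = 272.8

1900 mol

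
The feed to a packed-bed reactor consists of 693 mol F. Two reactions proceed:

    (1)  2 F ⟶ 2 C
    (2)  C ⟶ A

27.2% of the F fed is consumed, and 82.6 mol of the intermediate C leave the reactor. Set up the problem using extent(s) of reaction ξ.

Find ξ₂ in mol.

Conversion of F: F consumed = 2ξ₁ = 0.272 × 693 → ξ₁ = 94.25 mol.
C balance: n_C = 0 + 2ξ₁ − 1ξ₂ = 82.6 → ξ₂ = (2·94.25 − 82.6)/1 = 105.9 mol.
Outlet amounts (n = n₀ + Σ ν·ξ):
  F: 693 − 2(94.25) = 504.5
  C: 0 + 2(94.25) − 1(105.9) = 82.6
  A: 0 + 1(105.9) = 105.9

ξ₂ = 106 mol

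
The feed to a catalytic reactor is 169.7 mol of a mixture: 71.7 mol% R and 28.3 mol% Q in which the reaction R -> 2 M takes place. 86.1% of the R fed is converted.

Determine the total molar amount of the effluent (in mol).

274 mol

R reacted = 0.861 × 121.7 = 104.8 mol; ν_R = −1, so ξ = 104.8/1 = 104.8 mol.
Outlet amounts (n = n₀ + ν ξ):
  R: 121.7 − 1(104.8) = 16.91
  M: 0 + 2(104.8) = 209.5
  Q: 48.03 (inert)
Total out = 16.91 + 209.5 + 48.03 = 274.5 mol.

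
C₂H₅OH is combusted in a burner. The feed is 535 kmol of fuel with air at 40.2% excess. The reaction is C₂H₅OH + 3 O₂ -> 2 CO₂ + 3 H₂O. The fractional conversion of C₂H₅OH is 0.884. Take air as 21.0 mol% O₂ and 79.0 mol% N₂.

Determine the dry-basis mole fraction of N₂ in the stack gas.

Stoichiometric O₂ = 3 × 535 = 1605 kmol; O₂ fed = 1605 × 1.402 = 2250 kmol.
N₂ fed = 2250 × 79/21 = 8465 kmol.
Fuel reacted = 0.884 × 535 → ξ = 472.9 kmol.
Outlet (n = n₀ + ν ξ):
  C₂H₅OH: 535 − 1(472.9) = 62.06
  O₂: 2250 − 3(472.9) = 831.4
  N₂: 8465 (inert)
  CO₂: 0 + 2(472.9) = 945.9
  H₂O: 0 + 3(472.9) = 1419
Dry total = 10300 kmol; y_N₂ (dry) = 8465 / 10300 = 0.8215.

0.822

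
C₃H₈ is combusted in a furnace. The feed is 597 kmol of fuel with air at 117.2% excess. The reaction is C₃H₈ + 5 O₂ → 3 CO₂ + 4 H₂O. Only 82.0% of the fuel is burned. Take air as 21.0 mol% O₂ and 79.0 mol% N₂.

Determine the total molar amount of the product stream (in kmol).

Stoichiometric O₂ = 5 × 597 = 2985 kmol; O₂ fed = 2985 × 2.172 = 6483 kmol.
N₂ fed = 6483 × 79/21 = 24390 kmol.
Fuel reacted = 0.82 × 597 → ξ = 489.5 kmol.
Outlet (n = n₀ + ν ξ):
  C₃H₈: 597 − 1(489.5) = 107.5
  O₂: 6483 − 5(489.5) = 4036
  N₂: 24390 (inert)
  CO₂: 0 + 3(489.5) = 1469
  H₂O: 0 + 4(489.5) = 1958
Total out = 107.5 + 4036 + 24390 + 1469 + 1958 = 31960 kmol.

32000 kmol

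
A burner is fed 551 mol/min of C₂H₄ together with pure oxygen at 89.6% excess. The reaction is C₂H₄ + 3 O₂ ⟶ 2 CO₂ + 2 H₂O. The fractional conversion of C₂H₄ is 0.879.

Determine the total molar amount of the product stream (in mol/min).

Stoichiometric O₂ = 3 × 551 = 1653 mol/min; O₂ fed = 1653 × 1.896 = 3134 mol/min.
Fuel reacted = 0.879 × 551 → ξ = 484.3 mol/min.
Outlet (n = n₀ + ν ξ):
  C₂H₄: 551 − 1(484.3) = 66.67
  O₂: 3134 − 3(484.3) = 1681
  CO₂: 0 + 2(484.3) = 968.7
  H₂O: 0 + 2(484.3) = 968.7
Total out = 66.67 + 1681 + 968.7 + 968.7 = 3685 mol/min.

3690 mol/min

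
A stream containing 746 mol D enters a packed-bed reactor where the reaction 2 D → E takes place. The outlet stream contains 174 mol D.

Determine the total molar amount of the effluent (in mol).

For D: n = n₀ − 2ξ → 174 = 746 − 2ξ, giving ξ = 286 mol.
Outlet amounts (n = n₀ + ν ξ):
  D: 746 − 2(286) = 174
  E: 0 + 1(286) = 286
Total out = 174 + 286 = 460 mol.

460 mol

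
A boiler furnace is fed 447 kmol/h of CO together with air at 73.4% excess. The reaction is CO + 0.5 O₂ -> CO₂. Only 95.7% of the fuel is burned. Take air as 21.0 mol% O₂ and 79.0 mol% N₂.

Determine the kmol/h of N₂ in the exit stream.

Stoichiometric O₂ = 0.5 × 447 = 223.5 kmol/h; O₂ fed = 223.5 × 1.734 = 387.5 kmol/h.
N₂ fed = 387.5 × 79/21 = 1458 kmol/h.
Fuel reacted = 0.957 × 447 → ξ = 427.8 kmol/h.
Outlet (n = n₀ + ν ξ):
  CO: 447 − 1(427.8) = 19.22
  O₂: 387.5 − 0.5(427.8) = 173.7
  N₂: 1458 (inert)
  CO₂: 0 + 1(427.8) = 427.8

1460 kmol/h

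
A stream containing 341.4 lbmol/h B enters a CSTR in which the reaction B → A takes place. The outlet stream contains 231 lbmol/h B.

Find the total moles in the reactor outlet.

341 lbmol/h

For B: n = n₀ − 1ξ → 231 = 341.4 − 1ξ, giving ξ = 110.4 lbmol/h.
Outlet amounts (n = n₀ + ν ξ):
  B: 341.4 − 1(110.4) = 231
  A: 0 + 1(110.4) = 110.4
Total out = 231 + 110.4 = 341.4 lbmol/h.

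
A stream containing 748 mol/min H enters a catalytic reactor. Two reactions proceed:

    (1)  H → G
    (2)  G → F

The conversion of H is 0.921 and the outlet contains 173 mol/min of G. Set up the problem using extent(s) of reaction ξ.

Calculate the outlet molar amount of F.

516 mol/min

Conversion of H: H consumed = 1ξ₁ = 0.921 × 748 → ξ₁ = 688.9 mol/min.
G balance: n_G = 0 + 1ξ₁ − 1ξ₂ = 173 → ξ₂ = (1·688.9 − 173)/1 = 515.9 mol/min.
Outlet amounts (n = n₀ + Σ ν·ξ):
  H: 748 − 1(688.9) = 59.09
  G: 0 + 1(688.9) − 1(515.9) = 173
  F: 0 + 1(515.9) = 515.9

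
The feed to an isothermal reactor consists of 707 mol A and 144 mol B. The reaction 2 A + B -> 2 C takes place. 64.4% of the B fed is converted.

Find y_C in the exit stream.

0.245

B reacted = 0.644 × 144 = 92.74 mol; ν_B = −1, so ξ = 92.74/1 = 92.74 mol.
Outlet amounts (n = n₀ + ν ξ):
  A: 707 − 2(92.74) = 521.5
  B: 144 − 1(92.74) = 51.26
  C: 0 + 2(92.74) = 185.5
Total out = 758.3 mol; y_C = 185.5 / 758.3 = 0.2446.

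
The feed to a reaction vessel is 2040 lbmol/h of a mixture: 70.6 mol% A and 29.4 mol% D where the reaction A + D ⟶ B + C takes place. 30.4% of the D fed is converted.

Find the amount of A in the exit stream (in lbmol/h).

D reacted = 0.304 × 599.8 = 182.3 lbmol/h; ν_D = −1, so ξ = 182.3/1 = 182.3 lbmol/h.
Outlet amounts (n = n₀ + ν ξ):
  A: 1440 − 1(182.3) = 1258
  D: 599.8 − 1(182.3) = 417.4
  B: 0 + 1(182.3) = 182.3
  C: 0 + 1(182.3) = 182.3

1260 lbmol/h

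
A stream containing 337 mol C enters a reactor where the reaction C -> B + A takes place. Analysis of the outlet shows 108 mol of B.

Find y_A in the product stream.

0.243

For B: n = n₀ + 1ξ → 108 = 0 + 1ξ, giving ξ = 108 mol.
Outlet amounts (n = n₀ + ν ξ):
  C: 337 − 1(108) = 229
  B: 0 + 1(108) = 108
  A: 0 + 1(108) = 108
Total out = 445 mol; y_A = 108 / 445 = 0.2427.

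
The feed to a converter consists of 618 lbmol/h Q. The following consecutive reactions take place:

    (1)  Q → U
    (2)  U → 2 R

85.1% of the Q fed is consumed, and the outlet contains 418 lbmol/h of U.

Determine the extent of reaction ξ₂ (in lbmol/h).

Conversion of Q: Q consumed = 1ξ₁ = 0.851 × 618 → ξ₁ = 525.9 lbmol/h.
U balance: n_U = 0 + 1ξ₁ − 1ξ₂ = 418 → ξ₂ = (1·525.9 − 418)/1 = 107.9 lbmol/h.
Outlet amounts (n = n₀ + Σ ν·ξ):
  Q: 618 − 1(525.9) = 92.08
  U: 0 + 1(525.9) − 1(107.9) = 418
  R: 0 + 2(107.9) = 215.8

ξ₂ = 108 lbmol/h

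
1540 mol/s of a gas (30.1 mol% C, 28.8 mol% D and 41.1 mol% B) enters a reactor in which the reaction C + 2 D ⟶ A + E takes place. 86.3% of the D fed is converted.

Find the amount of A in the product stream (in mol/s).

191 mol/s

D reacted = 0.863 × 443.5 = 382.8 mol/s; ν_D = −2, so ξ = 382.8/2 = 191.4 mol/s.
Outlet amounts (n = n₀ + ν ξ):
  C: 463.5 − 1(191.4) = 272.2
  D: 443.5 − 2(191.4) = 60.76
  A: 0 + 1(191.4) = 191.4
  E: 0 + 1(191.4) = 191.4
  B: 632.9 (inert)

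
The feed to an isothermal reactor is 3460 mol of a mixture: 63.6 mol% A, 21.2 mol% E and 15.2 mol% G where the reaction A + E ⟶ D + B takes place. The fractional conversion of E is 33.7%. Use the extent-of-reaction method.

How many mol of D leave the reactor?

247 mol

E reacted = 0.337 × 733.5 = 247.2 mol; ν_E = −1, so ξ = 247.2/1 = 247.2 mol.
Outlet amounts (n = n₀ + ν ξ):
  A: 2201 − 1(247.2) = 1953
  E: 733.5 − 1(247.2) = 486.3
  D: 0 + 1(247.2) = 247.2
  B: 0 + 1(247.2) = 247.2
  G: 525.9 (inert)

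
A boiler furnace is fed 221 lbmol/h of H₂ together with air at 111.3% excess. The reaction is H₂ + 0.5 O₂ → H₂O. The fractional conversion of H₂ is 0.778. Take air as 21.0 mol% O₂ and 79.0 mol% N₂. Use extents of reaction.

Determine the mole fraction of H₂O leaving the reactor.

0.138

Stoichiometric O₂ = 0.5 × 221 = 110.5 lbmol/h; O₂ fed = 110.5 × 2.113 = 233.5 lbmol/h.
N₂ fed = 233.5 × 79/21 = 878.4 lbmol/h.
Fuel reacted = 0.778 × 221 → ξ = 171.9 lbmol/h.
Outlet (n = n₀ + ν ξ):
  H₂: 221 − 1(171.9) = 49.06
  O₂: 233.5 − 0.5(171.9) = 147.5
  N₂: 878.4 (inert)
  H₂O: 0 + 1(171.9) = 171.9
Total out = 1247 lbmol/h; y_H₂O = 171.9 / 1247 = 0.1379.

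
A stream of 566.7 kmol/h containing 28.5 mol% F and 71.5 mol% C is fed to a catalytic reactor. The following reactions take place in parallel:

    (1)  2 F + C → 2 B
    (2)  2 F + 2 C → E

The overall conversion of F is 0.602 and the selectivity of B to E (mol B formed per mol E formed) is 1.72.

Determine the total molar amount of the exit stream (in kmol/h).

Conversion of F: F consumed = 0.602 × 161.5 = 97.23 kmol/h = 2ξ₁ + 2ξ₂.
Selectivity: 2ξ₁ / (1ξ₂) = 1.72 → ξ₁ = 0.86 ξ₂.
Substitute: (2·0.86 + 2) ξ₂ = 97.23 → ξ₂ = 26.14 kmol/h, ξ₁ = 22.48 kmol/h.
Outlet amounts (n = n₀ + Σ ν·ξ):
  F: 161.5 − 2(22.48) − 2(26.14) = 64.28
  C: 405.2 − 1(22.48) − 2(26.14) = 330.4
  B: 0 + 2(22.48) = 44.96
  E: 0 + 1(26.14) = 26.14
Total out = 64.28 + 330.4 + 44.96 + 26.14 = 465.8 kmol/h.

466 kmol/h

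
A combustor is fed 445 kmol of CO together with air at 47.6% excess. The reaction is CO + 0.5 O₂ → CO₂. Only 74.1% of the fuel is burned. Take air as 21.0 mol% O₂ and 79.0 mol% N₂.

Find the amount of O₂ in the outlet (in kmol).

164 kmol

Stoichiometric O₂ = 0.5 × 445 = 222.5 kmol; O₂ fed = 222.5 × 1.476 = 328.4 kmol.
N₂ fed = 328.4 × 79/21 = 1235 kmol.
Fuel reacted = 0.741 × 445 → ξ = 329.7 kmol.
Outlet (n = n₀ + ν ξ):
  CO: 445 − 1(329.7) = 115.3
  O₂: 328.4 − 0.5(329.7) = 163.5
  N₂: 1235 (inert)
  CO₂: 0 + 1(329.7) = 329.7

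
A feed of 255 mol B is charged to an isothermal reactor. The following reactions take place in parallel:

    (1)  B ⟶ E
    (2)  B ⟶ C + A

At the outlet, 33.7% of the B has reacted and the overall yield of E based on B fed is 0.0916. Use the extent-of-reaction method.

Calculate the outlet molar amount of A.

Yield of E: 1ξ₁ / 255 = 0.0916 → ξ₁ = 23.36 mol.
Conversion of B: 1ξ₁ + 1ξ₂ = 0.337 × 255 = 85.94 → ξ₂ = 62.58 mol.
Outlet amounts (n = n₀ + Σ ν·ξ):
  B: 255 − 1(23.36) − 1(62.58) = 169.1
  E: 0 + 1(23.36) = 23.36
  C: 0 + 1(62.58) = 62.58
  A: 0 + 1(62.58) = 62.58

62.6 mol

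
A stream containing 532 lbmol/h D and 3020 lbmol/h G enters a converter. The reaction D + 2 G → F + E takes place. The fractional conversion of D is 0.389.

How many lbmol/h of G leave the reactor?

2610 lbmol/h

D reacted = 0.389 × 532 = 206.9 lbmol/h; ν_D = −1, so ξ = 206.9/1 = 206.9 lbmol/h.
Outlet amounts (n = n₀ + ν ξ):
  D: 532 − 1(206.9) = 325.1
  G: 3020 − 2(206.9) = 2606
  F: 0 + 1(206.9) = 206.9
  E: 0 + 1(206.9) = 206.9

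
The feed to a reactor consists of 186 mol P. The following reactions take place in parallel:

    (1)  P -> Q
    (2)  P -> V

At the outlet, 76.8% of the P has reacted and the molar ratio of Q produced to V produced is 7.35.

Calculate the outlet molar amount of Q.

Conversion of P: P consumed = 0.768 × 186 = 142.8 mol = 1ξ₁ + 1ξ₂.
Selectivity: 1ξ₁ / (1ξ₂) = 7.35 → ξ₁ = 7.35 ξ₂.
Substitute: (1·7.35 + 1) ξ₂ = 142.8 → ξ₂ = 17.11 mol, ξ₁ = 125.7 mol.
Outlet amounts (n = n₀ + Σ ν·ξ):
  P: 186 − 1(125.7) − 1(17.11) = 43.15
  Q: 0 + 1(125.7) = 125.7
  V: 0 + 1(17.11) = 17.11

126 mol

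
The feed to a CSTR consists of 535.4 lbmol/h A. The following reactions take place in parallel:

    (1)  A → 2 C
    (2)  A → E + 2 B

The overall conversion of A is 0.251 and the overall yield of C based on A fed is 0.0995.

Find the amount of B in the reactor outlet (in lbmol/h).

Yield of C: 2ξ₁ / 535.4 = 0.0995 → ξ₁ = 26.64 lbmol/h.
Conversion of A: 1ξ₁ + 1ξ₂ = 0.251 × 535.4 = 134.4 → ξ₂ = 107.7 lbmol/h.
Outlet amounts (n = n₀ + Σ ν·ξ):
  A: 535.4 − 1(26.64) − 1(107.7) = 401
  C: 0 + 2(26.64) = 53.27
  E: 0 + 1(107.7) = 107.7
  B: 0 + 2(107.7) = 215.5

215 lbmol/h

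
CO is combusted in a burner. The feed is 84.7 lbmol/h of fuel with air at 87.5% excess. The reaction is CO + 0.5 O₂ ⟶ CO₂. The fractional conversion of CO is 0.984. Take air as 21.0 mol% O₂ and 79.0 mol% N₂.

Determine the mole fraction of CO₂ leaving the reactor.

Stoichiometric O₂ = 0.5 × 84.7 = 42.35 lbmol/h; O₂ fed = 42.35 × 1.875 = 79.41 lbmol/h.
N₂ fed = 79.41 × 79/21 = 298.7 lbmol/h.
Fuel reacted = 0.984 × 84.7 → ξ = 83.34 lbmol/h.
Outlet (n = n₀ + ν ξ):
  CO: 84.7 − 1(83.34) = 1.355
  O₂: 79.41 − 0.5(83.34) = 37.73
  N₂: 298.7 (inert)
  CO₂: 0 + 1(83.34) = 83.34
Total out = 421.2 lbmol/h; y_CO₂ = 83.34 / 421.2 = 0.1979.

0.198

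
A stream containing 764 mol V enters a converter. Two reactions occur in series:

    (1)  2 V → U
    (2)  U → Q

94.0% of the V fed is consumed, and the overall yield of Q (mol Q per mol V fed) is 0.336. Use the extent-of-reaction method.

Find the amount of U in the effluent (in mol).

Conversion of V: V consumed = 2ξ₁ = 0.94 × 764 → ξ₁ = 359.1 mol.
Yield of Q: 1ξ₂ / 764 = 0.336 → ξ₂ = 256.7 mol.
Outlet amounts (n = n₀ + Σ ν·ξ):
  V: 764 − 2(359.1) = 45.84
  U: 0 + 1(359.1) − 1(256.7) = 102.4
  Q: 0 + 1(256.7) = 256.7

102 mol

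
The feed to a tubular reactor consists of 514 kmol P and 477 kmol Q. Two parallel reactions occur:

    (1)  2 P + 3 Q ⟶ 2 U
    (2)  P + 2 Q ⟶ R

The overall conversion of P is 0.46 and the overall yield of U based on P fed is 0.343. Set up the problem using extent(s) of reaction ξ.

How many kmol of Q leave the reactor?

Yield of U: 2ξ₁ / 514 = 0.343 → ξ₁ = 88.15 kmol.
Conversion of P: 2ξ₁ + 1ξ₂ = 0.46 × 514 = 236.4 → ξ₂ = 60.14 kmol.
Outlet amounts (n = n₀ + Σ ν·ξ):
  P: 514 − 2(88.15) − 1(60.14) = 277.6
  Q: 477 − 3(88.15) − 2(60.14) = 92.27
  U: 0 + 2(88.15) = 176.3
  R: 0 + 1(60.14) = 60.14

92.3 kmol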